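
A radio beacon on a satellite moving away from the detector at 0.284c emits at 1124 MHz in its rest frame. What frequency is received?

839.3 MHz

Relativistic Doppler for frequency: f' = f₀ · √((1 − β)/(1 + β)).
f' = 1124 × √(0.7160/1.2840) = 1124 × 0.74675 ≈ 839.3 MHz.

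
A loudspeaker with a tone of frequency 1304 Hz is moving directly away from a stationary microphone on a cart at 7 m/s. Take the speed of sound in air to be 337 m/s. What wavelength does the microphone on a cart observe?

26.4 cm

Moving source, stationary observer: f' = f · v/(v + v_s) since the source is receding.
f' = 1304 × 337/(337 + 7) ≈ 1277 Hz.
λ' = v/f' = 337/1277.47 ≈ 26.4 cm.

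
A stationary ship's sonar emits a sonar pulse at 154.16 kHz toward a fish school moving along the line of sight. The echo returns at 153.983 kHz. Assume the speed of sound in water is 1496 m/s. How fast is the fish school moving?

Double Doppler shift off a moving reflector: f₂ = f₀ · (v + u)/(v − u) (u > 0 toward emitter).
Rearranging, u = v · (f₂ − f₀)/(f₂ + f₀) = 1496 × -0.177/308.143 ≈ -0.86 m/s.
So the fish school is moving at 0.86 m/s away from the emitter.

0.86 m/s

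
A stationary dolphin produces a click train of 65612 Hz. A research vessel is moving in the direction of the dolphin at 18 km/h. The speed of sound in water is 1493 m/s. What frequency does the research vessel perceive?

18 km/h = 5 m/s.
Only the observer moves, toward the source, so f' = f · (v + v_o)/v.
f' = 65612 × (1493 + 5)/1493 = 65612 × 1498/1493 ≈ 65832 Hz.

65832 Hz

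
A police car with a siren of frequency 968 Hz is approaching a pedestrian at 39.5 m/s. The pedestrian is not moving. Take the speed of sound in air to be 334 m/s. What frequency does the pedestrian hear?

With the source moving toward a stationary observer, f' = f · v/(v − v_s).
f' = 968 × 334/(334 − 39.5) = 968 × 334/294.5 ≈ 1098 Hz.

1098 Hz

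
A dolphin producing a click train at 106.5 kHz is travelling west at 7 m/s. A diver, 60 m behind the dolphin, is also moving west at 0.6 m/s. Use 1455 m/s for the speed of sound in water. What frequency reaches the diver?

106.0 kHz

The diver is behind, so the dolphin is moving away from it while the diver is moving toward the dolphin.
General Doppler shift: f' = f · (v + v_o)/(v + v_s).
f' = 106.5 × (1455 + 0.6)/(1455 + 7) = 106.5 × 1455.6/1462 ≈ 106.0 kHz.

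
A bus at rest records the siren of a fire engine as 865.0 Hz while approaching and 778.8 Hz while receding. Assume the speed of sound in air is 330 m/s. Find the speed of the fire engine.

f₁/f₂ = (v + v_s)/(v − v_s), so v_s = v · (f₁ − f₂)/(f₁ + f₂).
v_s = 330 × (865.0 − 778.8)/(865.0 + 778.8) = 330 × 86.2/1643.8 ≈ 17.3 m/s.

17.3 m/s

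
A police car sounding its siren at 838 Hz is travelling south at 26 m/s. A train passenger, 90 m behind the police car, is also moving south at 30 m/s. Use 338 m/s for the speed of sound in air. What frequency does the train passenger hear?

The train passenger is behind, so the police car is moving away from it while the train passenger is moving toward the police car.
With source receding and observer approaching, f' = f · (v + v_o)/(v + v_s).
f' = 838 × (338 + 30)/(338 + 26) = 838 × 368/364 ≈ 847 Hz.

847 Hz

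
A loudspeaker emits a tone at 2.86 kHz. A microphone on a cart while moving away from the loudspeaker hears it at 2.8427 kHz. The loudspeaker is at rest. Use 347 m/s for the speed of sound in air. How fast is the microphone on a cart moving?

2.10 m/s

f' = f · (v − v_o)/v ⇒ v_o = v · |f'/f − 1|.
v_o = 347 × |2.8427/2.86 − 1| = 347 × 0.006049 ≈ 2.10 m/s.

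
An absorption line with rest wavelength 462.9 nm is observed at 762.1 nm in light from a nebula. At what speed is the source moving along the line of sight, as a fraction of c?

0.461c

λ'/λ₀ = 1.6464 > 1 (redshift), so the source is receding.
λ'/λ₀ = √((1 + β)/(1 − β)) for a receding source ⇒ β = (r² − 1)/(r² + 1) with r = λ'/λ₀.
β = (2.7105 − 1)/(2.7105 + 1) ≈ 0.461.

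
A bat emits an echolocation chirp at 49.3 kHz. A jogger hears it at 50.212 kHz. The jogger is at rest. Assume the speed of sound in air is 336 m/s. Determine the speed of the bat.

6.1 m/s

f' > f, so the bat is approaching.
f' = f · v/(v − v_s) ⇒ v_s = v · |1 − f/f'|.
v_s = 336 × |1 − 49.3/50.212| = 336 × 0.01816 ≈ 6.1 m/s.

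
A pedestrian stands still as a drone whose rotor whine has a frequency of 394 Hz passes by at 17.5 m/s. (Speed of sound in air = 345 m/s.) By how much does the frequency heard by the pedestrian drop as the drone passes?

40.1 Hz

Approaching: f₁ = f · v/(v − v_s) = 394 × 345/327.5 ≈ 415.1 Hz.
Receding: f₂ = f · v/(v + v_s) = 394 × 345/362.5 ≈ 375.0 Hz.
Drop: f₁ − f₂ = 2f·v·v_s/(v² − v_s²) = 2 × 394 × 345 × 17.5/(345² − 17.5²) ≈ 40.1 Hz.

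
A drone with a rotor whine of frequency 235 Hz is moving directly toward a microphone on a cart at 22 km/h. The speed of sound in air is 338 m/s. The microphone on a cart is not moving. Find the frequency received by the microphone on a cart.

239 Hz

22 km/h = 6.111 m/s.
Only the source moves, toward the listener, so f' = f · v/(v − v_s).
f' = 235 × 338/(338 − 6.111) = 235 × 338/331.9 ≈ 239 Hz.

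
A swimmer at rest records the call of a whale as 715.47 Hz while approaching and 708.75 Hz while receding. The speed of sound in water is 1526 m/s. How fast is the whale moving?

f₁/f₂ = (v + v_s)/(v − v_s), so v_s = v · (f₁ − f₂)/(f₁ + f₂).
v_s = 1526 × (715.47 − 708.75)/(715.47 + 708.75) = 1526 × 6.72/1424.22 ≈ 7.2 m/s.

7.2 m/s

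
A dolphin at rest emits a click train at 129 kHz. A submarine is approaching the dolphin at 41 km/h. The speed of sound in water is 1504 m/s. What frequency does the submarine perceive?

130.0 kHz

41 km/h = 11.39 m/s.
Moving observer, stationary source: f' = f · (v + v_o)/v.
f' = 129 × (1504 + 11.39)/1504 = 129 × 1515.4/1504 ≈ 130.0 kHz.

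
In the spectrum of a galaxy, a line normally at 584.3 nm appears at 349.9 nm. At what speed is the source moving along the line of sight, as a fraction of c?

0.472

λ'/λ₀ = 0.5988 < 1 (blueshift), so the source is approaching.
λ'/λ₀ = √((1 − β)/(1 + β)) for an approaching source ⇒ β = (1 − r²)/(1 + r²) with r = λ'/λ₀.
β = (1 − 0.3586)/(1 + 0.3586) ≈ 0.472.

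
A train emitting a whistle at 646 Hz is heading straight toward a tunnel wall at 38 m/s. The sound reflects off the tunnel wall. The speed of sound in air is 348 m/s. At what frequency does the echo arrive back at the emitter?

804 Hz

The tunnel wall receives the sound from a moving source: f₁ = f₀ · v/(v − v_e) = 646 × 348/310 ≈ 725 Hz.
On the return leg the train is a moving observer: f₂ = f₁ · (v + v_e)/v = 725 × 386/348 ≈ 804 Hz.
Equivalently f₂ = f₀ · (v + v_e)/(v − v_e).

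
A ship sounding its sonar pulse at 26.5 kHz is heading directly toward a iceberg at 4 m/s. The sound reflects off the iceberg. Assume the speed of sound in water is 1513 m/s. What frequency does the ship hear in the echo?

The iceberg receives the sound from a moving source: f₁ = f₀ · v/(v − v_e) = 26.5 × 1513/1509 ≈ 26.6 kHz.
On the return leg the ship is a moving observer: f₂ = f₁ · (v + v_e)/v = 26.6 × 1517/1513 ≈ 26.6 kHz.

26.6 kHz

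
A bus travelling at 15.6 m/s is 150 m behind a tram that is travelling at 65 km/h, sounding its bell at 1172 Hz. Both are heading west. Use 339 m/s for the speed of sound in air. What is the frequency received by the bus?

65 km/h = 18.06 m/s.
The bus is behind, so the tram is moving away from it while the bus is moving toward the tram.
General Doppler shift: f' = f · (v + v_o)/(v + v_s).
f' = 1172 × (339 + 15.6)/(339 + 18.06) = 1172 × 354.6/357.06 ≈ 1164 Hz.

1164 Hz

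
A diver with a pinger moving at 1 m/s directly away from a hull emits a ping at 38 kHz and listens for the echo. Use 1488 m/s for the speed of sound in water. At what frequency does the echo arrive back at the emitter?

37.9 kHz

The hull receives the sound from a moving source: f₁ = f₀ · v/(v + v_e) = 38 × 1488/1489 ≈ 38.0 kHz.
On the return leg the diver with a pinger is a moving observer: f₂ = f₁ · (v − v_e)/v = 38.0 × 1487/1488 ≈ 37.9 kHz.
Equivalently f₂ = f₀ · (v − v_e)/(v + v_e).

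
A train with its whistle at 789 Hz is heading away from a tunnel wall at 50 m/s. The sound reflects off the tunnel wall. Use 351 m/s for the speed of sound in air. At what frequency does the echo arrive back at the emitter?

592 Hz

The tunnel wall receives the sound from a moving source: f₁ = f₀ · v/(v + v_e) = 789 × 351/401 ≈ 691 Hz.
On the return leg the train is a moving observer: f₂ = f₁ · (v − v_e)/v = 691 × 301/351 ≈ 592 Hz.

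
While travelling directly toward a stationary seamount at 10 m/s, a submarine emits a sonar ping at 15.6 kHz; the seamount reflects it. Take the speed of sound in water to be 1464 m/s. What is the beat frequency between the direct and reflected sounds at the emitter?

The seamount receives the sound from a moving source: f₁ = f₀ · v/(v − v_e) = 15.6 × 1464/1454 ≈ 15.707 kHz.
On the return leg the submarine is a moving observer: f₂ = f₁ · (v + v_e)/v = 15.707 × 1474/1464 ≈ 15.815 kHz.
Beat against the emitted tone (with f₀ = 15600 Hz): |f₂ − f₀| = 2v_e·f₀/(v − v_e) = 2 × 10 × 15600/1454 ≈ 215 Hz.

215 Hz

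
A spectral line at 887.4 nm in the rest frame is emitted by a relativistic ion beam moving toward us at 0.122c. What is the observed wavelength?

785.0 nm

Relativistic Doppler for wavelength: λ' = λ₀ · √((1 − β)/(1 + β)).
λ' = 887.4 × √(0.8780/1.1220) = 887.4 × 0.88461 ≈ 785.0 nm.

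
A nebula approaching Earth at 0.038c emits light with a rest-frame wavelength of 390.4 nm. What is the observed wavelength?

375.8 nm

Relativistic Doppler for wavelength: λ' = λ₀ · √((1 − β)/(1 + β)).
λ' = 390.4 × √(0.9620/1.0380) = 390.4 × 0.96270 ≈ 375.8 nm.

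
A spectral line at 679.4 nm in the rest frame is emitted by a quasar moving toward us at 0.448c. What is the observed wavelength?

419.5 nm

Relativistic Doppler for wavelength: λ' = λ₀ · √((1 − β)/(1 + β)).
λ' = 679.4 × √(0.5520/1.4480) = 679.4 × 0.61743 ≈ 419.5 nm.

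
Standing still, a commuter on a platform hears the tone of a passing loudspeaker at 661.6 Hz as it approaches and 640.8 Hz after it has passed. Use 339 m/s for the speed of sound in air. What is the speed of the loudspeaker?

5.4 m/s

f₁/f₂ = (v + v_s)/(v − v_s), so v_s = v · (f₁ − f₂)/(f₁ + f₂).
v_s = 339 × (661.6 − 640.8)/(661.6 + 640.8) = 339 × 20.8/1302.4 ≈ 5.4 m/s.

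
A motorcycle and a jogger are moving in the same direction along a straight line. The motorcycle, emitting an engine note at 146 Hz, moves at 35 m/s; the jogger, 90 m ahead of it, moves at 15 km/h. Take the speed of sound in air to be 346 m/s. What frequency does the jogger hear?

15 km/h = 4.167 m/s.
The jogger is ahead, so the motorcycle is moving toward it while the jogger is moving away from the motorcycle.
Both move, so f' = f · (v − v_o)/(v − v_s).
f' = 146 × (346 − 4.167)/(346 − 35) = 146 × 341.83/311 ≈ 160 Hz.

160 Hz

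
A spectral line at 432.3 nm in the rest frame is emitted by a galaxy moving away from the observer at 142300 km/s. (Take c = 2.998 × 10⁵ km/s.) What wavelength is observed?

724.3 nm

β = v/c = 142300/299800 = 0.4746.
Relativistic Doppler for wavelength: λ' = λ₀ · √((1 + β)/(1 − β)).
λ' = 432.3 × √(1.4746/0.5254) = 432.3 × 1.67541 ≈ 724.3 nm.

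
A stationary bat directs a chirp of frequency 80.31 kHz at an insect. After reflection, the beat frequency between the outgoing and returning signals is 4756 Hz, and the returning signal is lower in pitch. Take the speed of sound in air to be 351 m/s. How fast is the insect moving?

Double Doppler shift off a moving reflector: f₂ = f₀ · (v + u)/(v − u) (u > 0 toward emitter).
Returning signal is lower, so f₂ = f₀ − Δf = 80310 − 4756 = 75554 Hz.
Rearranging, u = v · (f₂ − f₀)/(f₂ + f₀) = 351 × -4756/155864 ≈ -10.7 m/s.
So the insect is moving at 10.7 m/s away from the emitter.

10.7 m/s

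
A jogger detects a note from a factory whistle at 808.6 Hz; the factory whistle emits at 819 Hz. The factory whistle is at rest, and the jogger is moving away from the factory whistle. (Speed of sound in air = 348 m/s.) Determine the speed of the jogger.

4.4 m/s

f' = f · (v − v_o)/v ⇒ v_o = v · |f'/f − 1|.
v_o = 348 × |808.6/819 − 1| = 348 × 0.0127 ≈ 4.4 m/s.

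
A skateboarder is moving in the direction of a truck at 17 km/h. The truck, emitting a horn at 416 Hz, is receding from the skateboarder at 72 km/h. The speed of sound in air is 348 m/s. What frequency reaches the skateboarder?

72 km/h = 20 m/s; 17 km/h = 4.722 m/s.
With source receding and observer approaching, f' = f · (v + v_o)/(v + v_s).
f' = 416 × (348 + 4.722)/(348 + 20) = 416 × 352.72/368 ≈ 399 Hz.

399 Hz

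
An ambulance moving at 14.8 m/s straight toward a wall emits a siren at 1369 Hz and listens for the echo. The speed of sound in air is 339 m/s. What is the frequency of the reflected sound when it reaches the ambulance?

The wall receives the sound from a moving source: f₁ = f₀ · v/(v − v_e) = 1369 × 339/324.2 ≈ 1431 Hz.
On the return leg the ambulance is a moving observer: f₂ = f₁ · (v + v_e)/v = 1431 × 353.8/339 ≈ 1494 Hz.

1494 Hz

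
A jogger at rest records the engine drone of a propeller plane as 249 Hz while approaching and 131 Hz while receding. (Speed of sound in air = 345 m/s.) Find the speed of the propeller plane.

f₁/f₂ = (v + v_s)/(v − v_s), so v_s = v · (f₁ − f₂)/(f₁ + f₂).
v_s = 345 × (249 − 131)/(249 + 131) = 345 × 118/380 ≈ 107 m/s.

107 m/s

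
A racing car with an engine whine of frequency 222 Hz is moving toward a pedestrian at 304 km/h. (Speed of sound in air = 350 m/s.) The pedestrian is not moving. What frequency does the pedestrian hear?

304 km/h = 84.44 m/s.
With the source moving toward a stationary observer, f' = f · v/(v − v_s).
f' = 222 × 350/(350 − 84.44) = 222 × 350/265.6 ≈ 293 Hz.

293 Hz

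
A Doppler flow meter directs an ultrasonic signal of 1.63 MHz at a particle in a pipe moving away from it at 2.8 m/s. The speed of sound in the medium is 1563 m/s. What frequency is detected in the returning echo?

The particle in a pipe first receives the wave as a moving observer: f₁ = f₀ · (v − u)/v = 1.63 × (1563 − 2.8)/1563 ≈ 1.6271 MHz.
On reflection it acts as a source moving away from the stationary detector: f₂ = f₁ · v/(v + u) = 1.6271 × 1563/1565.8 ≈ 1.6242 MHz.

1.6242 MHz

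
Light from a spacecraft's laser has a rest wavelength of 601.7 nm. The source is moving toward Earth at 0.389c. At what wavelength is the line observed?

Relativistic Doppler for wavelength: λ' = λ₀ · √((1 − β)/(1 + β)).
λ' = 601.7 × √(0.6110/1.3890) = 601.7 × 0.66324 ≈ 399.1 nm.

399.1 nm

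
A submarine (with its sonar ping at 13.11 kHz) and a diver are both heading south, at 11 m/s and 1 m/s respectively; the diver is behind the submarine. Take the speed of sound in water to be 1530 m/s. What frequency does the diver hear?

The diver is behind, so the submarine is moving away from it while the diver is moving toward the submarine.
Both move, so f' = f · (v + v_o)/(v + v_s).
f' = 13.11 × (1530 + 1)/(1530 + 11) = 13.11 × 1531/1541 ≈ 13.02 kHz.

13.02 kHz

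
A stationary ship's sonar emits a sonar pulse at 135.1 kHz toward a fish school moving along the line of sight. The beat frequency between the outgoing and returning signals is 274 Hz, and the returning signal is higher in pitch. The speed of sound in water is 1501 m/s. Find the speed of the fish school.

Double Doppler shift off a moving reflector: f₂ = f₀ · (v + u)/(v − u) (u > 0 toward emitter).
Returning signal is higher, so f₂ = f₀ + Δf = 135100 + 274 = 135374 Hz.
Rearranging, u = v · (f₂ − f₀)/(f₂ + f₀) = 1501 × 274/270474 ≈ 1.52 m/s.
So the fish school is moving at 1.52 m/s toward the emitter.

1.52 m/s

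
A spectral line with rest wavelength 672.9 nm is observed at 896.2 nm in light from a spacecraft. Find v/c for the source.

0.279

λ'/λ₀ = 1.3318 > 1 (redshift), so the source is receding.
λ'/λ₀ = √((1 + β)/(1 − β)) for a receding source ⇒ β = (r² − 1)/(r² + 1) with r = λ'/λ₀.
β = (1.7738 − 1)/(1.7738 + 1) ≈ 0.279.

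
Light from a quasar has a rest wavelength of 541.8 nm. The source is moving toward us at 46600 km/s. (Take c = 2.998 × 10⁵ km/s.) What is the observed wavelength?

β = v/c = 46600/299800 = 0.1554.
Relativistic Doppler for wavelength: λ' = λ₀ · √((1 − β)/(1 + β)).
λ' = 541.8 × √(0.8446/1.1554) = 541.8 × 0.85495 ≈ 463.2 nm.

463.2 nm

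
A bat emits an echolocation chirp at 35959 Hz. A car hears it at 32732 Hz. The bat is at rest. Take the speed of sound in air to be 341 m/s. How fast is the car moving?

31 m/s

f' < f, so the car is receding.
f' = f · (v − v_o)/v ⇒ v_o = v · |f'/f − 1|.
v_o = 341 × |32732/35959 − 1| = 341 × 0.08974 ≈ 31 m/s.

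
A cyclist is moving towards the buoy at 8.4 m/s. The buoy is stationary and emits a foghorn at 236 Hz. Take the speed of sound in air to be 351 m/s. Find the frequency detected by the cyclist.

Only the observer moves, toward the source, so f' = f · (v + v_o)/v.
f' = 236 × (351 + 8.4)/351 = 236 × 359.4/351 ≈ 242 Hz.

242 Hz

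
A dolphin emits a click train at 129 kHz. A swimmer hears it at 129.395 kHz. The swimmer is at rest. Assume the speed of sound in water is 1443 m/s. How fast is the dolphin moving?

f' > f, so the dolphin is approaching.
f' = f · v/(v − v_s) ⇒ v_s = v · |1 − f/f'|.
v_s = 1443 × |1 − 129/129.395| = 1443 × 0.003053 ≈ 4.4 m/s.

4.4 m/s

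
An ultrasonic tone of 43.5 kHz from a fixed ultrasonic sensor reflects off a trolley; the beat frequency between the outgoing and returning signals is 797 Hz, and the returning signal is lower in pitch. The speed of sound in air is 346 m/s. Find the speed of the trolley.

Double Doppler shift off a moving reflector: f₂ = f₀ · (v + u)/(v − u) (u > 0 toward emitter).
Returning signal is lower, so f₂ = f₀ − Δf = 43500 − 797 = 42703 Hz.
Rearranging, u = v · (f₂ − f₀)/(f₂ + f₀) = 346 × -797/86203 ≈ -3.2 m/s.
So the trolley is moving at 3.2 m/s away from the emitter.

3.2 m/s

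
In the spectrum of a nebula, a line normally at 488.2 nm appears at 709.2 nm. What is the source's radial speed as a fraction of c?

λ'/λ₀ = 1.4527 > 1 (redshift), so the source is receding.
λ'/λ₀ = √((1 + β)/(1 − β)) for a receding source ⇒ β = (r² − 1)/(r² + 1) with r = λ'/λ₀.
β = (2.1103 − 1)/(2.1103 + 1) ≈ 0.357.

0.357c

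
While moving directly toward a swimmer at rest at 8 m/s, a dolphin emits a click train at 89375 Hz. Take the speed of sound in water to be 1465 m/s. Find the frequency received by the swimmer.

89866 Hz

Moving source, stationary observer: f' = f · v/(v − v_s) since the source is approaching.
f' = 89375 × 1465/(1465 − 8) = 89375 × 1465/1457 ≈ 89866 Hz.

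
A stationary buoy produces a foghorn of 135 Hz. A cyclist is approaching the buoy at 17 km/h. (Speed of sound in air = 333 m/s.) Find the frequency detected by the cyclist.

17 km/h = 4.722 m/s.
Moving observer, stationary source: f' = f · (v + v_o)/v.
f' = 135 × (333 + 4.722)/333 = 135 × 337.72/333 ≈ 137 Hz.

137 Hz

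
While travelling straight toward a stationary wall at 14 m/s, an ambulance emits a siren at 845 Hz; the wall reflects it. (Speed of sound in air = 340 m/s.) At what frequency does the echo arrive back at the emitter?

The wall receives the sound from a moving source: f₁ = f₀ · v/(v − v_e) = 845 × 340/326 ≈ 881 Hz.
On the return leg the ambulance is a moving observer: f₂ = f₁ · (v + v_e)/v = 881 × 354/340 ≈ 918 Hz.

918 Hz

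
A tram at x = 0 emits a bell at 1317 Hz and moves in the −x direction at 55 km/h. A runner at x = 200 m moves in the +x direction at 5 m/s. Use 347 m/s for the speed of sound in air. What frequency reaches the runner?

55 km/h = 15.28 m/s.
The observer lies on the +x side, so the source is heading away from the observer and the observer is heading away from the source.
Both move, so f' = f · (v − v_o)/(v + v_s).
f' = 1317 × (347 − 5)/(347 + 15.28) = 1317 × 342/362.28 ≈ 1243 Hz.

1243 Hz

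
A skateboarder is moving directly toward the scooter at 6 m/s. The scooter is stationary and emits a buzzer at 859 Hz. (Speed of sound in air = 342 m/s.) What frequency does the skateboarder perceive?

874 Hz

Moving observer, stationary source: f' = f · (v + v_o)/v.
f' = 859 × (342 + 6)/342 = 859 × 348/342 ≈ 874 Hz.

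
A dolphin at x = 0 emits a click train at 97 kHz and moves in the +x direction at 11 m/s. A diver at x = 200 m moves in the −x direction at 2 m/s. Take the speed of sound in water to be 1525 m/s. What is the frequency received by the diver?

The observer lies on the +x side, so the source is heading toward the observer and the observer is heading toward the source.
Both move, so f' = f · (v + v_o)/(v − v_s).
f' = 97 × (1525 + 2)/(1525 − 11) = 97 × 1527/1514 ≈ 97.8 kHz.

97.8 kHz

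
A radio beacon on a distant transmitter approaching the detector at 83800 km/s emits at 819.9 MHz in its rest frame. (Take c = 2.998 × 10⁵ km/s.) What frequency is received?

1092.6 MHz

β = v/c = 83800/299800 = 0.2795.
Relativistic Doppler for frequency: f' = f₀ · √((1 + β)/(1 − β)).
f' = 819.9 × √(1.2795/0.7205) = 819.9 × 1.33264 ≈ 1092.6 MHz.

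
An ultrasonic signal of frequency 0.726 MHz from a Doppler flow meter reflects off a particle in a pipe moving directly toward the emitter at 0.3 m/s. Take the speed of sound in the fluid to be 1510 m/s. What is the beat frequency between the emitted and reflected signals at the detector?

289 Hz

The particle in a pipe first receives the wave as a moving observer: f₁ = f₀ · (v + u)/v = 0.726 × (1510 + 0.3)/1510 ≈ 0.726144 MHz.
The reflection then acts as a moving source: f₂ = f₁ · v/(v − u) ≈ 0.726289 MHz.
Equivalently f₂ = f₀ · (v + u)/(v − u).
Beat frequency (with f₀ = 726000 Hz): |f₂ − f₀| = 2u·f₀/(v − u) = 2 × 0.3 × 726000/1509.7 ≈ 289 Hz.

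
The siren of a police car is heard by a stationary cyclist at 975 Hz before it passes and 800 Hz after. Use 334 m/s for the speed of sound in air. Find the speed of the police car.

33 m/s

f₁/f₂ = (v + v_s)/(v − v_s), so v_s = v · (f₁ − f₂)/(f₁ + f₂).
v_s = 334 × (975 − 800)/(975 + 800) = 334 × 175/1775 ≈ 33 m/s.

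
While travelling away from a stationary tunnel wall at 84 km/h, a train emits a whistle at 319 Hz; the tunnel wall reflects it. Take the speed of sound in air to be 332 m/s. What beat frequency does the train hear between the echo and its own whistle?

84 km/h = 23.33 m/s.
The tunnel wall receives the sound from a moving source: f₁ = f₀ · v/(v + v_e) = 319 × 332/355.33 ≈ 298.1 Hz.
On the return leg the train is a moving observer: f₂ = f₁ · (v − v_e)/v = 298.1 × 308.67/332 ≈ 277.1 Hz.
Equivalently f₂ = f₀ · (v − v_e)/(v + v_e).
Beat against the emitted tone: |f₂ − f₀| = 2v_e·f₀/(v + v_e) = 2 × 23.33 × 319/355.33 ≈ 41.9 Hz.

41.9 Hz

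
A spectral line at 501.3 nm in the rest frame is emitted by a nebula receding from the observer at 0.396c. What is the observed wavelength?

762.1 nm

Relativistic Doppler for wavelength: λ' = λ₀ · √((1 + β)/(1 − β)).
λ' = 501.3 × √(1.3960/0.6040) = 501.3 × 1.52028 ≈ 762.1 nm.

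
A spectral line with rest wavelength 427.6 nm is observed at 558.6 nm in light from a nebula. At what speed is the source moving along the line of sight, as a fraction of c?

λ'/λ₀ = 1.3064 > 1 (redshift), so the source is receding.
λ'/λ₀ = √((1 + β)/(1 − β)) for a receding source ⇒ β = (r² − 1)/(r² + 1) with r = λ'/λ₀.
β = (1.7066 − 1)/(1.7066 + 1) ≈ 0.261.

0.261c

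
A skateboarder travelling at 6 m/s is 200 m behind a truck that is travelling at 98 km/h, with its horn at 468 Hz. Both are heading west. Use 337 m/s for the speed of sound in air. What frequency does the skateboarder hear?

441 Hz

98 km/h = 27.22 m/s.
The skateboarder is behind, so the truck is moving away from it while the skateboarder is moving toward the truck.
With source receding and observer approaching, f' = f · (v + v_o)/(v + v_s).
f' = 468 × (337 + 6)/(337 + 27.22) = 468 × 343/364.22 ≈ 441 Hz.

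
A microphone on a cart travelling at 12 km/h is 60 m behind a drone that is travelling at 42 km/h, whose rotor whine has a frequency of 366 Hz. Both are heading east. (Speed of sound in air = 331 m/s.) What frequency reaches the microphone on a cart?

357 Hz

42 km/h = 11.67 m/s; 12 km/h = 3.333 m/s.
The microphone on a cart is behind, so the drone is moving away from it while the microphone on a cart is moving toward the drone.
Both move, so f' = f · (v + v_o)/(v + v_s).
f' = 366 × (331 + 3.333)/(331 + 11.67) = 366 × 334.33/342.67 ≈ 357 Hz.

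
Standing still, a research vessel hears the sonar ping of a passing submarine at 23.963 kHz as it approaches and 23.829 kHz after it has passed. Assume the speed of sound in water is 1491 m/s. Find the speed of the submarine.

4.2 m/s

f₁/f₂ = (v + v_s)/(v − v_s), so v_s = v · (f₁ − f₂)/(f₁ + f₂).
v_s = 1491 × (23.963 − 23.829)/(23.963 + 23.829) = 1491 × 0.134/47.792 ≈ 4.2 m/s.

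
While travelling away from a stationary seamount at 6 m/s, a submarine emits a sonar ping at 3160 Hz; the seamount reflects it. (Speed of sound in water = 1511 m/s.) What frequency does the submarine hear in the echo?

3135 Hz

The seamount receives the sound from a moving source: f₁ = f₀ · v/(v + v_e) = 3160 × 1511/1517 ≈ 3148 Hz.
On the return leg the submarine is a moving observer: f₂ = f₁ · (v − v_e)/v = 3148 × 1505/1511 ≈ 3135 Hz.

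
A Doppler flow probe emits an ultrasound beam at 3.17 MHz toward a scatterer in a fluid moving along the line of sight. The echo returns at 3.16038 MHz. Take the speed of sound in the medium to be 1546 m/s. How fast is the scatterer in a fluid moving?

2.35 m/s

Double Doppler shift off a moving reflector: f₂ = f₀ · (v + u)/(v − u) (u > 0 toward emitter).
Rearranging, u = v · (f₂ − f₀)/(f₂ + f₀) = 1546 × -0.00962/6.33038 ≈ -2.35 m/s.
So the scatterer in a fluid is moving at 2.35 m/s away from the emitter.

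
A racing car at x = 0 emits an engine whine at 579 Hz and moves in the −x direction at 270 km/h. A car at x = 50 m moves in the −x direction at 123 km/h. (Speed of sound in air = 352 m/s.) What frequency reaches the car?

270 km/h = 75 m/s; 123 km/h = 34.17 m/s.
The observer lies on the +x side, so the source is heading away from the observer and the observer is heading toward the source.
With source receding and observer approaching, f' = f · (v + v_o)/(v + v_s).
f' = 579 × (352 + 34.17)/(352 + 75) = 579 × 386.17/427 ≈ 524 Hz.

524 Hz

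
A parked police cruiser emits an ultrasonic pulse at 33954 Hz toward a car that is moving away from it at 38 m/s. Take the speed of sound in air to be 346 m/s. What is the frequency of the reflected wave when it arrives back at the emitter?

At the car (a moving observer), f₁ = f₀ · (v − u)/v = 33954 × 308/346 ≈ 30225 Hz.
The reflection then acts as a moving source: f₂ = f₁ · v/(v + u) ≈ 27234 Hz.

27234 Hz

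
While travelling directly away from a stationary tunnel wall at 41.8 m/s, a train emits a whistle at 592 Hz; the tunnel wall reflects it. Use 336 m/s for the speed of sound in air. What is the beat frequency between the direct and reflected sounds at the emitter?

The tunnel wall receives the sound from a moving source: f₁ = f₀ · v/(v + v_e) = 592 × 336/377.8 ≈ 526.5 Hz.
On the return leg the train is a moving observer: f₂ = f₁ · (v − v_e)/v = 526.5 × 294.2/336 ≈ 461.0 Hz.
Beat against the emitted tone: |f₂ − f₀| = 2v_e·f₀/(v + v_e) = 2 × 41.8 × 592/377.8 ≈ 131 Hz.

131 Hz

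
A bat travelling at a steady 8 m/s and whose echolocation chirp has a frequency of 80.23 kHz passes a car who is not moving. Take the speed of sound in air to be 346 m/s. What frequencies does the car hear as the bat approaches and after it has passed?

82.1 kHz approaching; 78.4 kHz receding

Approaching: f₁ = f · v/(v − v_s) = 80.23 × 346/338 ≈ 82.1 kHz.
Receding: f₂ = f · v/(v + v_s) = 80.23 × 346/354 ≈ 78.4 kHz.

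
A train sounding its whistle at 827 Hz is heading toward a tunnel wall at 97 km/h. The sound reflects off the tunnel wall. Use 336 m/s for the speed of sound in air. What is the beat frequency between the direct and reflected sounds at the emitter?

144 Hz

97 km/h = 26.94 m/s.
The tunnel wall receives the sound from a moving source: f₁ = f₀ · v/(v − v_e) = 827 × 336/309.06 ≈ 899.1 Hz.
On the return leg the train is a moving observer: f₂ = f₁ · (v + v_e)/v = 899.1 × 362.94/336 ≈ 971.2 Hz.
Equivalently f₂ = f₀ · (v + v_e)/(v − v_e).
Beat against the emitted tone: |f₂ − f₀| = 2v_e·f₀/(v − v_e) = 2 × 26.94 × 827/309.06 ≈ 144 Hz.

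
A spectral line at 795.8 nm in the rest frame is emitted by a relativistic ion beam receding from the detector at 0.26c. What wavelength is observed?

1038.4 nm

Relativistic Doppler for wavelength: λ' = λ₀ · √((1 + β)/(1 − β)).
λ' = 795.8 × √(1.2600/0.7400) = 795.8 × 1.30488 ≈ 1038.4 nm.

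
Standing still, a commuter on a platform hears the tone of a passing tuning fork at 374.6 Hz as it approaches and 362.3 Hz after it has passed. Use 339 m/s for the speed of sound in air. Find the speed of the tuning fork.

5.7 m/s

f₁/f₂ = (v + v_s)/(v − v_s), so v_s = v · (f₁ − f₂)/(f₁ + f₂).
v_s = 339 × (374.6 − 362.3)/(374.6 + 362.3) = 339 × 12.3/736.9 ≈ 5.7 m/s.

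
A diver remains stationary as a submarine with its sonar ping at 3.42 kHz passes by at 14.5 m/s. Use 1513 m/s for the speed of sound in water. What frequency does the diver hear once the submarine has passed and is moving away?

Receding: f₂ = f · v/(v + v_s) = 3.42 × 1513/1527.5 ≈ 3.39 kHz.

3.39 kHz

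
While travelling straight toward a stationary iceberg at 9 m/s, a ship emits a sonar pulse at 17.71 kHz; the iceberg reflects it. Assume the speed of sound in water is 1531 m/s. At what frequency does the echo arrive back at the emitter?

17.92 kHz

The iceberg receives the sound from a moving source: f₁ = f₀ · v/(v − v_e) = 17.71 × 1531/1522 ≈ 17.81 kHz.
On the return leg the ship is a moving observer: f₂ = f₁ · (v + v_e)/v = 17.81 × 1540/1531 ≈ 17.92 kHz.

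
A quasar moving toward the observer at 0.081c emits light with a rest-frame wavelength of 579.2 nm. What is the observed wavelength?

Relativistic Doppler for wavelength: λ' = λ₀ · √((1 − β)/(1 + β)).
λ' = 579.2 × √(0.9190/1.0810) = 579.2 × 0.92203 ≈ 534.0 nm.

534.0 nm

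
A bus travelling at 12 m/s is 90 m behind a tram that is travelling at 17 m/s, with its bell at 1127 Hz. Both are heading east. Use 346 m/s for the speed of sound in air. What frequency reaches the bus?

1111 Hz

The bus is behind, so the tram is moving away from it while the bus is moving toward the tram.
Both move, so f' = f · (v + v_o)/(v + v_s).
f' = 1127 × (346 + 12)/(346 + 17) = 1127 × 358/363 ≈ 1111 Hz.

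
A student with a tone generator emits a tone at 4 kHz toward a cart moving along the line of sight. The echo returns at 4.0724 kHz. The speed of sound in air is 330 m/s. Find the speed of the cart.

Double Doppler shift off a moving reflector: f₂ = f₀ · (v + u)/(v − u) (u > 0 toward emitter).
Rearranging, u = v · (f₂ − f₀)/(f₂ + f₀) = 330 × 0.0724/8.0724 ≈ 2.96 m/s.
So the cart is moving at 2.96 m/s toward the emitter.

2.96 m/s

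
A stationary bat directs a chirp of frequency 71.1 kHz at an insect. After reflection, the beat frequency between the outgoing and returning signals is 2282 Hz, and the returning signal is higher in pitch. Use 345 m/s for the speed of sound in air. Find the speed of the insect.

Double Doppler shift off a moving reflector: f₂ = f₀ · (v + u)/(v − u) (u > 0 toward emitter).
Returning signal is higher, so f₂ = f₀ + Δf = 71100 + 2282 = 73382 Hz.
Rearranging, u = v · (f₂ − f₀)/(f₂ + f₀) = 345 × 2282/144482 ≈ 5.4 m/s.
So the insect is moving at 5.4 m/s toward the emitter.

5.4 m/s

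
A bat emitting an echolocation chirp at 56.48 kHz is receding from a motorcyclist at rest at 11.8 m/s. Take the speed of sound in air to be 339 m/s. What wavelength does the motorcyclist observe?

6.21 mm

Only the source moves, away from the listener, so f' = f · v/(v + v_s).
f' = 56.48 × 339/(339 + 11.8) ≈ 54.6 kHz.
λ' = v/f' = 339/54580.2 ≈ 6.21 mm.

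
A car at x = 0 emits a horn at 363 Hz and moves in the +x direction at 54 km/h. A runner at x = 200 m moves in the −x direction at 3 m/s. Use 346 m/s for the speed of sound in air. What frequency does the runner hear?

54 km/h = 15 m/s.
The observer lies on the +x side, so the source is heading toward the observer and the observer is heading toward the source.
With source approaching and observer approaching, f' = f · (v + v_o)/(v − v_s).
f' = 363 × (346 + 3)/(346 − 15) = 363 × 349/331 ≈ 383 Hz.

383 Hz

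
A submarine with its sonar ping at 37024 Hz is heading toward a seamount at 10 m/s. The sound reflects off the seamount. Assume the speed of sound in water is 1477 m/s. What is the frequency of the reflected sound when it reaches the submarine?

The seamount receives the sound from a moving source: f₁ = f₀ · v/(v − v_e) = 37024 × 1477/1467 ≈ 37276 Hz.
On the return leg the submarine is a moving observer: f₂ = f₁ · (v + v_e)/v = 37276 × 1487/1477 ≈ 37529 Hz.
Equivalently f₂ = f₀ · (v + v_e)/(v − v_e).

37529 Hz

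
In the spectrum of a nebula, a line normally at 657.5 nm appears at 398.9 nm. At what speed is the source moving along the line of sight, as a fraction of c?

λ'/λ₀ = 0.6067 < 1 (blueshift), so the source is approaching.
λ'/λ₀ = √((1 − β)/(1 + β)) for an approaching source ⇒ β = (1 − r²)/(1 + r²) with r = λ'/λ₀.
β = (1 − 0.3681)/(1 + 0.3681) ≈ 0.462.

0.462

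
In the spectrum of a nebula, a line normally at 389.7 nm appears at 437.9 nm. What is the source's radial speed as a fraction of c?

λ'/λ₀ = 1.1237 > 1 (redshift), so the source is receding.
λ'/λ₀ = √((1 + β)/(1 − β)) for a receding source ⇒ β = (r² − 1)/(r² + 1) with r = λ'/λ₀.
β = (1.2627 − 1)/(1.2627 + 1) ≈ 0.116.

0.116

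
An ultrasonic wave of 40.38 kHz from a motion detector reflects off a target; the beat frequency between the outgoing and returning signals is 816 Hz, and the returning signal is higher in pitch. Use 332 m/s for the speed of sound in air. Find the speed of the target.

Double Doppler shift off a moving reflector: f₂ = f₀ · (v + u)/(v − u) (u > 0 toward emitter).
Returning signal is higher, so f₂ = f₀ + Δf = 40380 + 816 = 41196 Hz.
Rearranging, u = v · (f₂ − f₀)/(f₂ + f₀) = 332 × 816/81576 ≈ 3.3 m/s.
So the target is moving at 3.3 m/s toward the emitter.

3.3 m/s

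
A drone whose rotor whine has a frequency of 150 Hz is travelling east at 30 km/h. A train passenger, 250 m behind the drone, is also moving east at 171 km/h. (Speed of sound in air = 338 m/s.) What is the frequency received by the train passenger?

30 km/h = 8.333 m/s; 171 km/h = 47.5 m/s.
The train passenger is behind, so the drone is moving away from it while the train passenger is moving toward the drone.
General Doppler shift: f' = f · (v + v_o)/(v + v_s).
f' = 150 × (338 + 47.5)/(338 + 8.333) = 150 × 385.5/346.33 ≈ 167 Hz.

167 Hz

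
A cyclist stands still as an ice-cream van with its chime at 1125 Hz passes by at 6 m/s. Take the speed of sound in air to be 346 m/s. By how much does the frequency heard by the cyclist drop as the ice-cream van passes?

39.0 Hz

Approaching: f₁ = f · v/(v − v_s) = 1125 × 346/340 ≈ 1144.9 Hz.
Receding: f₂ = f · v/(v + v_s) = 1125 × 346/352 ≈ 1105.8 Hz.
Drop: f₁ − f₂ = 2f·v·v_s/(v² − v_s²) = 2 × 1125 × 346 × 6/(346² − 6²) ≈ 39.0 Hz.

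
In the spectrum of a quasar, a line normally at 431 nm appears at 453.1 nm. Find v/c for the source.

λ'/λ₀ = 1.0513 > 1 (redshift), so the source is receding.
λ'/λ₀ = √((1 + β)/(1 − β)) for a receding source ⇒ β = (r² − 1)/(r² + 1) with r = λ'/λ₀.
β = (1.1052 − 1)/(1.1052 + 1) ≈ 0.050.

0.050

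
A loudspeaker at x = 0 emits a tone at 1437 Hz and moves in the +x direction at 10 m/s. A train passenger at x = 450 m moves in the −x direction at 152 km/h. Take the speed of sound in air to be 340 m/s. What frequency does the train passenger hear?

152 km/h = 42.22 m/s.
The observer lies on the +x side, so the source is heading toward the observer and the observer is heading toward the source.
General Doppler shift: f' = f · (v + v_o)/(v − v_s).
f' = 1437 × (340 + 42.22)/(340 − 10) = 1437 × 382.22/330 ≈ 1664 Hz.

1664 Hz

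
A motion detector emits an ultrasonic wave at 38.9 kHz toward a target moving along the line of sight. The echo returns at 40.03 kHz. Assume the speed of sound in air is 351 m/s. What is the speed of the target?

Double Doppler shift off a moving reflector: f₂ = f₀ · (v + u)/(v − u) (u > 0 toward emitter).
Rearranging, u = v · (f₂ − f₀)/(f₂ + f₀) = 351 × 1.13/78.93 ≈ 5.0 m/s.
So the target is moving at 5.0 m/s toward the emitter.

5.0 m/s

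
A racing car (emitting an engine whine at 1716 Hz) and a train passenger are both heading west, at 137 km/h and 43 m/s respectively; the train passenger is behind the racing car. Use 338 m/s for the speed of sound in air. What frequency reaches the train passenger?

1739 Hz

137 km/h = 38.06 m/s.
The train passenger is behind, so the racing car is moving away from it while the train passenger is moving toward the racing car.
With source receding and observer approaching, f' = f · (v + v_o)/(v + v_s).
f' = 1716 × (338 + 43)/(338 + 38.06) = 1716 × 381/376.06 ≈ 1739 Hz.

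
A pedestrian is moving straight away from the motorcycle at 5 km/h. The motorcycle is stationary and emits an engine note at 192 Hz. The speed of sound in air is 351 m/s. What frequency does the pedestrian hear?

191 Hz

5 km/h = 1.389 m/s.
Only the observer moves, away from the source, so f' = f · (v − v_o)/v.
f' = 192 × (351 − 1.389)/351 = 192 × 349.61/351 ≈ 191 Hz.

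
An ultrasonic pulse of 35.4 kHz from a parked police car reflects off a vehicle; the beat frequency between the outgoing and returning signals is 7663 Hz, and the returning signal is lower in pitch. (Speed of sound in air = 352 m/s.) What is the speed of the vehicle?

Double Doppler shift off a moving reflector: f₂ = f₀ · (v + u)/(v − u) (u > 0 toward emitter).
Returning signal is lower, so f₂ = f₀ − Δf = 35400 − 7663 = 27737 Hz.
Rearranging, u = v · (f₂ − f₀)/(f₂ + f₀) = 352 × -7663/63137 ≈ -43 m/s.
So the vehicle is moving at 43 m/s away from the emitter.

43 m/s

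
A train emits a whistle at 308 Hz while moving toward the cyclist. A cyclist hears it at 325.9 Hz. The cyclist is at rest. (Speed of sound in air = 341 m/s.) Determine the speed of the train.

f' = f · v/(v − v_s) ⇒ v_s = v · |1 − f/f'|.
v_s = 341 × |1 − 308/325.9| = 341 × 0.05492 ≈ 18.7 m/s.

18.7 m/s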